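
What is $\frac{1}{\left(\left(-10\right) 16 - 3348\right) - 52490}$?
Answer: $- \frac{1}{55998} \approx -1.7858 \cdot 10^{-5}$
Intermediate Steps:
$\frac{1}{\left(\left(-10\right) 16 - 3348\right) - 52490} = \frac{1}{\left(-160 - 3348\right) - 52490} = \frac{1}{-3508 - 52490} = \frac{1}{-55998} = - \frac{1}{55998}$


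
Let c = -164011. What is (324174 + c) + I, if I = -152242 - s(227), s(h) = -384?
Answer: 8305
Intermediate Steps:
I = -151858 (I = -152242 - 1*(-384) = -152242 + 384 = -151858)
(324174 + c) + I = (324174 - 164011) - 151858 = 160163 - 151858 = 8305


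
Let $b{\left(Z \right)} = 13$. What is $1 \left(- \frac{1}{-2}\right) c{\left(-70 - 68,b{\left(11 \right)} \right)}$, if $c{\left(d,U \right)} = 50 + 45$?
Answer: $\frac{95}{2} \approx 47.5$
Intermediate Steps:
$c{\left(d,U \right)} = 95$
$1 \left(- \frac{1}{-2}\right) c{\left(-70 - 68,b{\left(11 \right)} \right)} = 1 \left(- \frac{1}{-2}\right) 95 = 1 \left(\left(-1\right) \left(- \frac{1}{2}\right)\right) 95 = 1 \cdot \frac{1}{2} \cdot 95 = \frac{1}{2} \cdot 95 = \frac{95}{2}$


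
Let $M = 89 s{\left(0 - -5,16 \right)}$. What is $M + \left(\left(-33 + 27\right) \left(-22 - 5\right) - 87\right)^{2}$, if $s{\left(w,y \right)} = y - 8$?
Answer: $6337$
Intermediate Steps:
$s{\left(w,y \right)} = -8 + y$ ($s{\left(w,y \right)} = y - 8 = -8 + y$)
$M = 712$ ($M = 89 \left(-8 + 16\right) = 89 \cdot 8 = 712$)
$M + \left(\left(-33 + 27\right) \left(-22 - 5\right) - 87\right)^{2} = 712 + \left(\left(-33 + 27\right) \left(-22 - 5\right) - 87\right)^{2} = 712 + \left(\left(-6\right) \left(-27\right) - 87\right)^{2} = 712 + \left(162 - 87\right)^{2} = 712 + 75^{2} = 712 + 5625 = 6337$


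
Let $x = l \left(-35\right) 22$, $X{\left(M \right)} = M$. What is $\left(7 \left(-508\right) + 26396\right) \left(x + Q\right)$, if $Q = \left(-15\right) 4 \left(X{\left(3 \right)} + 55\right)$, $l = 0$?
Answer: $-79483200$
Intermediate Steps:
$Q = -3480$ ($Q = \left(-15\right) 4 \left(3 + 55\right) = \left(-60\right) 58 = -3480$)
$x = 0$ ($x = 0 \left(-35\right) 22 = 0 \cdot 22 = 0$)
$\left(7 \left(-508\right) + 26396\right) \left(x + Q\right) = \left(7 \left(-508\right) + 26396\right) \left(0 - 3480\right) = \left(-3556 + 26396\right) \left(-3480\right) = 22840 \left(-3480\right) = -79483200$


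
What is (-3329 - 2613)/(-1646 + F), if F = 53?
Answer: 5942/1593 ≈ 3.7301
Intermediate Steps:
(-3329 - 2613)/(-1646 + F) = (-3329 - 2613)/(-1646 + 53) = -5942/(-1593) = -5942*(-1/1593) = 5942/1593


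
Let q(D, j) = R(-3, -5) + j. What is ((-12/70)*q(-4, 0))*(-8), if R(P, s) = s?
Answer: -48/7 ≈ -6.8571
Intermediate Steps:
q(D, j) = -5 + j
((-12/70)*q(-4, 0))*(-8) = ((-12/70)*(-5 + 0))*(-8) = (-12*1/70*(-5))*(-8) = -6/35*(-5)*(-8) = (6/7)*(-8) = -48/7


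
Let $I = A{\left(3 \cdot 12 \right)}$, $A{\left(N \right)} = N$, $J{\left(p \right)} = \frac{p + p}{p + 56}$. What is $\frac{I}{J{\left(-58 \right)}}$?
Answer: $\frac{18}{29} \approx 0.62069$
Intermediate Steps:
$J{\left(p \right)} = \frac{2 p}{56 + p}$
$I = 36$ ($I = 3 \cdot 12 = 36$)
$\frac{I}{J{\left(-58 \right)}} = \frac{36}{2 \left(-58\right) \frac{1}{56 - 58}} = \frac{36}{2 \left(-58\right) \frac{1}{-2}} = \frac{36}{2 \left(-58\right) \left(- \frac{1}{2}\right)} = \frac{36}{58} = 36 \cdot \frac{1}{58} = \frac{18}{29}$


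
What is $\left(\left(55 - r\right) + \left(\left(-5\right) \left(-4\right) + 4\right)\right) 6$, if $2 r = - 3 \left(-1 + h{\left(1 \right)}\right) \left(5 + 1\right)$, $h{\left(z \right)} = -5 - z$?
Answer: $96$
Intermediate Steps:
$r = 63$ ($r = \frac{\left(-3\right) \left(-1 - 6\right) \left(5 + 1\right)}{2} = \frac{\left(-3\right) \left(-1 - 6\right) 6}{2} = \frac{\left(-3\right) \left(\left(-7\right) 6\right)}{2} = \frac{\left(-3\right) \left(-42\right)}{2} = \frac{1}{2} \cdot 126 = 63$)
$\left(\left(55 - r\right) + \left(\left(-5\right) \left(-4\right) + 4\right)\right) 6 = \left(\left(55 - 63\right) + \left(\left(-5\right) \left(-4\right) + 4\right)\right) 6 = \left(\left(55 - 63\right) + \left(20 + 4\right)\right) 6 = \left(-8 + 24\right) 6 = 16 \cdot 6 = 96$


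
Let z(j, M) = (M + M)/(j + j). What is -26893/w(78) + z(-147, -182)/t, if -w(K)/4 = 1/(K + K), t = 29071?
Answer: 640299444083/610491 ≈ 1.0488e+6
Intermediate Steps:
w(K) = -2/K (w(K) = -4/(K + K) = -4*1/(2*K) = -2/K)
z(j, M) = M/j (z(j, M) = (2*M)/((2*j)) = (2*M)*(1/(2*j)) = M/j)
-26893/w(78) + z(-147, -182)/t = -26893/((-2/78)) - 182/(-147)/29071 = -26893/((-2*1/78)) - 182*(-1/147)*(1/29071) = -26893/(-1/39) + (26/21)*(1/29071) = -26893*(-39) + 26/610491 = 1048827 + 26/610491 = 640299444083/610491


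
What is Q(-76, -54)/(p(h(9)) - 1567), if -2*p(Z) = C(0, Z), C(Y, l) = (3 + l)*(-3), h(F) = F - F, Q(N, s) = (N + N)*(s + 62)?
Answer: 2432/3125 ≈ 0.77824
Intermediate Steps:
Q(N, s) = 2*N*(62 + s) (Q(N, s) = (2*N)*(62 + s) = 2*N*(62 + s))
h(F) = 0
C(Y, l) = -9 - 3*l
p(Z) = 9/2 + 3*Z/2 (p(Z) = -(-9 - 3*Z)/2 = 9/2 + 3*Z/2)
Q(-76, -54)/(p(h(9)) - 1567) = (2*(-76)*(62 - 54))/((9/2 + (3/2)*0) - 1567) = (2*(-76)*8)/((9/2 + 0) - 1567) = -1216/(9/2 - 1567) = -1216/(-3125/2) = -1216*(-2/3125) = 2432/3125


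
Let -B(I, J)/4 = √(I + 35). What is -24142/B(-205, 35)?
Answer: -12071*I*√170/340 ≈ -462.9*I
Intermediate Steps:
B(I, J) = -4*√(35 + I) (B(I, J) = -4*√(I + 35) = -4*√(35 + I))
-24142/B(-205, 35) = -24142*(-1/(4*√(35 - 205))) = -24142*I*√170/680 = -12071*I*√170/340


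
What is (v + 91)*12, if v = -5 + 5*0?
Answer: 1032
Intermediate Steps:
v = -5 (v = -5 + 0 = -5)
(v + 91)*12 = (-5 + 91)*12 = 86*12 = 1032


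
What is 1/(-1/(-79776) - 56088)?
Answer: -79776/4474476287 ≈ -1.7829e-5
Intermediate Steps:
1/(-1/(-79776) - 56088) = 1/(-1*(-1/79776) - 56088) = 1/(1/79776 - 56088) = 1/(-4474476287/79776) = -79776/4474476287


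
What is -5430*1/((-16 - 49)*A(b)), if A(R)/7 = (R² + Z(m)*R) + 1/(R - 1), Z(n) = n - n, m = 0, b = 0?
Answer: -1086/91 ≈ -11.934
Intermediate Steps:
Z(n) = 0
A(R) = 7*R² + 7/(-1 + R) (A(R) = 7*((R² + 0*R) + 1/(R - 1)) = 7*((R² + 0) + 1/(-1 + R)) = 7*(R² + 1/(-1 + R)) = 7*R² + 7/(-1 + R))
-5430*1/((-16 - 49)*A(b)) = -5430*(-1 + 0)/(7*(-16 - 49)*(1 + 0³ - 1*0²)) = -5430*1/(455*(1 + 0 - 1*0)) = -5430*1/(455*(1 + 0 + 0)) = -5430/((7*(-1)*1)*(-65)) = -5430/((-7*(-65))) = -5430/455 = -5430*1/455 = -1086/91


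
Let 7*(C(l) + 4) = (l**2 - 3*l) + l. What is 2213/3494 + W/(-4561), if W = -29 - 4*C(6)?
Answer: 71307829/111552938 ≈ 0.63923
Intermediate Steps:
C(l) = -4 - 2*l/7 + l**2/7 (C(l) = -4 + ((l**2 - 3*l) + l)/7 = -4 + (l**2 - 2*l)/7 = -4 + (-2*l/7 + l**2/7) = -4 - 2*l/7 + l**2/7)
W = -187/7 (W = -29 - 4*(-4 - 2/7*6 + (1/7)*6**2) = -29 - 4*(-4 - 12/7 + (1/7)*36) = -29 - 4*(-4 - 12/7 + 36/7) = -29 - 4*(-4/7) = -29 + 16/7 = -187/7 ≈ -26.714)
2213/3494 + W/(-4561) = 2213/3494 - 187/7/(-4561) = 2213*(1/3494) - 187/7*(-1/4561) = 2213/3494 + 187/31927 = 71307829/111552938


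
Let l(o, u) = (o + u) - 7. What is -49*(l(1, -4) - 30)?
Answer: 1960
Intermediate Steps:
l(o, u) = -7 + o + u
-49*(l(1, -4) - 30) = -49*((-7 + 1 - 4) - 30) = -49*(-10 - 30) = -49*(-40) = 1960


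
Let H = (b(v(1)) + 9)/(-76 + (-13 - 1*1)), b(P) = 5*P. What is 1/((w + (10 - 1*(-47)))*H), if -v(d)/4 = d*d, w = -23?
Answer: 45/187 ≈ 0.24064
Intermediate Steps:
v(d) = -4*d**2 (v(d) = -4*d*d = -4*d**2)
H = 11/90 (H = (5*(-4*1**2) + 9)/(-76 + (-13 - 1*1)) = (5*(-4*1) + 9)/(-76 + (-13 - 1)) = (5*(-4) + 9)/(-76 - 14) = (-20 + 9)/(-90) = -11*(-1/90) = 11/90 ≈ 0.12222)
1/((w + (10 - 1*(-47)))*H) = 1/((-23 + (10 - 1*(-47)))*(11/90)) = 1/((-23 + (10 + 47))*(11/90)) = 1/((-23 + 57)*(11/90)) = 1/(34*(11/90)) = 1/(187/45) = 45/187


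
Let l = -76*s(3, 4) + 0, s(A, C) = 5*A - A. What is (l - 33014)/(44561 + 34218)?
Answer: -33926/78779 ≈ -0.43065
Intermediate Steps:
s(A, C) = 4*A
l = -912 (l = -304*3 + 0 = -76*12 + 0 = -912 + 0 = -912)
(l - 33014)/(44561 + 34218) = (-912 - 33014)/(44561 + 34218) = -33926/78779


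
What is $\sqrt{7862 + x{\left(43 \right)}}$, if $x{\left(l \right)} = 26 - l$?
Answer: $\sqrt{7845} \approx 88.572$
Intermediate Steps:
$\sqrt{7862 + x{\left(43 \right)}} = \sqrt{7862 + \left(26 - 43\right)} = \sqrt{7862 - 17} = \sqrt{7845}$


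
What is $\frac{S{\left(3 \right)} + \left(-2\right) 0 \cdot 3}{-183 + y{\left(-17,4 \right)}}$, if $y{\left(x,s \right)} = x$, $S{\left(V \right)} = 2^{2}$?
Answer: $- \frac{1}{50} \approx -0.02$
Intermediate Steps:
$S{\left(V \right)} = 4$
$\frac{S{\left(3 \right)} + \left(-2\right) 0 \cdot 3}{-183 + y{\left(-17,4 \right)}} = \frac{4 + \left(-2\right) 0 \cdot 3}{-183 - 17} = \frac{4 + 0 \cdot 3}{-200} = \left(4 + 0\right) \left(- \frac{1}{200}\right) = 4 \left(- \frac{1}{200}\right) = - \frac{1}{50}$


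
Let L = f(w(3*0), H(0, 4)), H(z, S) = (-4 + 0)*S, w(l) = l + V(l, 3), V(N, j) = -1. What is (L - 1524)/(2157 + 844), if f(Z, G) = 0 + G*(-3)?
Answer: -1476/3001 ≈ -0.49184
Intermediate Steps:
w(l) = -1 + l (w(l) = l - 1 = -1 + l)
H(z, S) = -4*S
f(Z, G) = -3*G (f(Z, G) = 0 - 3*G = -3*G)
L = 48 (L = -(-12)*4 = -3*(-16) = 48)
(L - 1524)/(2157 + 844) = (48 - 1524)/(2157 + 844) = -1476/3001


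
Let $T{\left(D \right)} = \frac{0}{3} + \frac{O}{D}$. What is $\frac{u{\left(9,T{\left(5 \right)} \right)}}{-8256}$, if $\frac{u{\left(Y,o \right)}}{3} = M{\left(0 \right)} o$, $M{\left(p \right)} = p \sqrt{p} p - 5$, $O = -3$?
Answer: $- \frac{3}{2752} \approx -0.0010901$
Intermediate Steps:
$T{\left(D \right)} = - \frac{3}{D}$ ($T{\left(D \right)} = \frac{0}{3} - \frac{3}{D} = 0 \cdot \frac{1}{3} - \frac{3}{D} = 0 - \frac{3}{D} = - \frac{3}{D}$)
$M{\left(p \right)} = -5 + p^{\frac{5}{2}}$ ($M{\left(p \right)} = p^{\frac{3}{2}} p - 5 = p^{\frac{5}{2}} - 5 = -5 + p^{\frac{5}{2}}$)
$u{\left(Y,o \right)} = - 15 o$ ($u{\left(Y,o \right)} = 3 \left(-5 + 0^{\frac{5}{2}}\right) o = 3 \left(-5 + 0\right) o = 3 \left(- 5 o\right) = - 15 o$)
$\frac{u{\left(9,T{\left(5 \right)} \right)}}{-8256} = \frac{\left(-15\right) \left(- \frac{3}{5}\right)}{-8256} = - 15 \left(\left(-3\right) \frac{1}{5}\right) \left(- \frac{1}{8256}\right) = \left(-15\right) \left(- \frac{3}{5}\right) \left(- \frac{1}{8256}\right) = 9 \left(- \frac{1}{8256}\right) = - \frac{3}{2752}$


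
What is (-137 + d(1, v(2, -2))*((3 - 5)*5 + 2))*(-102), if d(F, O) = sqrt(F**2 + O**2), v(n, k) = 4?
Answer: 13974 + 816*sqrt(17) ≈ 17338.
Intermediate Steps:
(-137 + d(1, v(2, -2))*((3 - 5)*5 + 2))*(-102) = (-137 + sqrt(1**2 + 4**2)*((3 - 5)*5 + 2))*(-102) = (-137 + sqrt(1 + 16)*(-2*5 + 2))*(-102) = (-137 + sqrt(17)*(-10 + 2))*(-102) = (-137 + sqrt(17)*(-8))*(-102) = (-137 - 8*sqrt(17))*(-102) = 13974 + 816*sqrt(17)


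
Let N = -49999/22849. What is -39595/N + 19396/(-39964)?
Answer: 9038676749454/499540009 ≈ 18094.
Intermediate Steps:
N = -49999/22849 (N = -49999*1/22849 = -49999/22849 ≈ -2.1882)
-39595/N + 19396/(-39964) = -39595/(-49999/22849) + 19396/(-39964) = -39595*(-22849/49999) + 19396*(-1/39964) = 904706155/49999 - 4849/9991 = 9038676749454/499540009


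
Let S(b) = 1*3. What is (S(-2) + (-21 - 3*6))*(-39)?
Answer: 1404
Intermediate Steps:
S(b) = 3
(S(-2) + (-21 - 3*6))*(-39) = (3 + (-21 - 3*6))*(-39) = (3 + (-21 - 1*18))*(-39) = (3 + (-21 - 18))*(-39) = (3 - 39)*(-39) = -36*(-39) = 1404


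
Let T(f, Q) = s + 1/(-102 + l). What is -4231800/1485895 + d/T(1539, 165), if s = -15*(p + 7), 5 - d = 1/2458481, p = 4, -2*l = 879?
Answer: -375781813003520748/130557623088416003 ≈ -2.8783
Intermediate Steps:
l = -879/2 (l = -½*879 = -879/2 ≈ -439.50)
d = 12292404/2458481 (d = 5 - 1/2458481 = 12292404/2458481 ≈ 5.0000)
s = -165 (s = -15*(4 + 7) = -15*11 = -165)
T(f, Q) = -178697/1083 (T(f, Q) = -165 + 1/(-102 - 879/2) = -165 + 1/(-1083/2) = -165 - 2/1083 = -178697/1083)
-4231800/1485895 + d/T(1539, 165) = -4231800/1485895 + 12292404/(2458481*(-178697/1083)) = -4231800*1/1485895 + (12292404/2458481)*(-1083/178697) = -846360/297179 - 13312673532/439323179257 = -375781813003520748/130557623088416003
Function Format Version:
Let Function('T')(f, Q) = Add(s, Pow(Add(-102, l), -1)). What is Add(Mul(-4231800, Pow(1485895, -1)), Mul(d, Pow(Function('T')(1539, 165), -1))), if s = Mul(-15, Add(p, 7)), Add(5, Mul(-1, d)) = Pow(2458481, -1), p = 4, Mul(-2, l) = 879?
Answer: Rational(-375781813003520748, 130557623088416003) ≈ -2.8783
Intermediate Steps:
l = Rational(-879, 2) (l = Mul(Rational(-1, 2), 879) = Rational(-879, 2) ≈ -439.50)
d = Rational(12292404, 2458481) (d = Add(5, Mul(-1, Pow(2458481, -1))) = Add(5, Mul(-1, Rational(1, 2458481))) = Add(5, Rational(-1, 2458481)) = Rational(12292404, 2458481) ≈ 5.0000)
s = -165 (s = Mul(-15, Add(4, 7)) = Mul(-15, 11) = -165)
Function('T')(f, Q) = Rational(-178697, 1083) (Function('T')(f, Q) = Add(-165, Pow(Add(-102, Rational(-879, 2)), -1)) = Add(-165, Pow(Rational(-1083, 2), -1)) = Add(-165, Rational(-2, 1083)) = Rational(-178697, 1083))
Add(Mul(-4231800, Pow(1485895, -1)), Mul(d, Pow(Function('T')(1539, 165), -1))) = Add(Mul(-4231800, Pow(1485895, -1)), Mul(Rational(12292404, 2458481), Pow(Rational(-178697, 1083), -1))) = Add(Mul(-4231800, Rational(1, 1485895)), Mul(Rational(12292404, 2458481), Rational(-1083, 178697))) = Add(Rational(-846360, 297179), Rational(-13312673532, 439323179257)) = Rational(-375781813003520748, 130557623088416003)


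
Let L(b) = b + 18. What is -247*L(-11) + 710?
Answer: -1019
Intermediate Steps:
L(b) = 18 + b
-247*L(-11) + 710 = -247*(18 - 11) + 710 = -247*7 + 710 = -1729 + 710 = -1019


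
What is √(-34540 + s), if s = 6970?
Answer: I*√27570 ≈ 166.04*I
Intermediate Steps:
√(-34540 + s) = √(-34540 + 6970) = √(-27570) = I*√27570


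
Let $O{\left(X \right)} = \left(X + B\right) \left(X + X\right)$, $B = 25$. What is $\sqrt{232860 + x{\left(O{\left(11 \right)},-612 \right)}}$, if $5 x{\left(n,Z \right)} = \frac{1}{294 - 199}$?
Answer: $\frac{\sqrt{2101561519}}{95} \approx 482.56$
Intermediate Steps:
$O{\left(X \right)} = 2 X \left(25 + X\right)$ ($O{\left(X \right)} = \left(X + 25\right) \left(X + X\right) = \left(25 + X\right) 2 X = 2 X \left(25 + X\right)$)
$x{\left(n,Z \right)} = \frac{1}{475}$ ($x{\left(n,Z \right)} = \frac{1}{5 \left(294 - 199\right)} = \frac{1}{5 \cdot 95} = \frac{1}{5} \cdot \frac{1}{95} = \frac{1}{475}$)
$\sqrt{232860 + x{\left(O{\left(11 \right)},-612 \right)}} = \sqrt{232860 + \frac{1}{475}} = \sqrt{\frac{110608501}{475}} = \frac{\sqrt{2101561519}}{95}$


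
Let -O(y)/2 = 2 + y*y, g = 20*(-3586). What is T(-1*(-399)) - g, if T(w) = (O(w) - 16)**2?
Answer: 101392641804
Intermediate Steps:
g = -71720
O(y) = -4 - 2*y**2 (O(y) = -2*(2 + y*y) = -2*(2 + y**2) = -4 - 2*y**2)
T(w) = (-20 - 2*w**2)**2 (T(w) = ((-4 - 2*w**2) - 16)**2 = (-20 - 2*w**2)**2)
T(-1*(-399)) - g = 4*(10 + (-1*(-399))**2)**2 - 1*(-71720) = 4*(10 + 399**2)**2 + 71720 = 4*(10 + 159201)**2 + 71720 = 4*159211**2 + 71720 = 4*25348142521 + 71720 = 101392570084 + 71720 = 101392641804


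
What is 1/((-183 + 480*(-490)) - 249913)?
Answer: -1/485296 ≈ -2.0606e-6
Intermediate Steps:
1/((-183 + 480*(-490)) - 249913) = 1/((-183 - 235200) - 249913) = 1/(-235383 - 249913) = 1/(-485296) = -1/485296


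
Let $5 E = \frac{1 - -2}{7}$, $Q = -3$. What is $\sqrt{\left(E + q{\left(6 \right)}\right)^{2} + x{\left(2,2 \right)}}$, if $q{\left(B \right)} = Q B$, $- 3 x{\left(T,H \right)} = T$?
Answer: $\frac{\sqrt{3530811}}{105} \approx 17.896$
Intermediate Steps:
$x{\left(T,H \right)} = - \frac{T}{3}$
$q{\left(B \right)} = - 3 B$
$E = \frac{3}{35}$ ($E = \frac{\left(1 - -2\right) \frac{1}{7}}{5} = \frac{\left(1 + 2\right) \frac{1}{7}}{5} = \frac{3 \cdot \frac{1}{7}}{5} = \frac{1}{5} \cdot \frac{3}{7} = \frac{3}{35} \approx 0.085714$)
$\sqrt{\left(E + q{\left(6 \right)}\right)^{2} + x{\left(2,2 \right)}} = \sqrt{\left(\frac{3}{35} - 18\right)^{2} - \frac{2}{3}} = \sqrt{\left(- \frac{627}{35}\right)^{2} - \frac{2}{3}} = \sqrt{\frac{393129}{1225} - \frac{2}{3}} = \sqrt{\frac{1176937}{3675}} = \frac{\sqrt{3530811}}{105}$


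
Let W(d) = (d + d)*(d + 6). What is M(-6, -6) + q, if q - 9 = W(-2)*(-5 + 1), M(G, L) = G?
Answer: 67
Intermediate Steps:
W(d) = 2*d*(6 + d) (W(d) = (2*d)*(6 + d) = 2*d*(6 + d))
q = 73 (q = 9 + (2*(-2)*(6 - 2))*(-5 + 1) = 9 + (2*(-2)*4)*(-4) = 9 - 16*(-4) = 9 + 64 = 73)
M(-6, -6) + q = -6 + 73 = 67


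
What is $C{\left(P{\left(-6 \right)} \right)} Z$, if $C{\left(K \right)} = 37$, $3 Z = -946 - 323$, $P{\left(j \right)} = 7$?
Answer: $-15651$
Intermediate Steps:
$Z = -423$ ($Z = \frac{-946 - 323}{3} = \frac{1}{3} \left(-1269\right) = -423$)
$C{\left(P{\left(-6 \right)} \right)} Z = 37 \left(-423\right) = -15651$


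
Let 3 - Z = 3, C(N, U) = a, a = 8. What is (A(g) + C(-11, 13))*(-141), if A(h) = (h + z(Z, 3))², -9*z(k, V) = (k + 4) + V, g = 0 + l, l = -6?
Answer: -205343/27 ≈ -7605.3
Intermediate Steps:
C(N, U) = 8
Z = 0 (Z = 3 - 1*3 = 3 - 3 = 0)
g = -6 (g = 0 - 6 = -6)
z(k, V) = -4/9 - V/9 - k/9 (z(k, V) = -((k + 4) + V)/9 = -((4 + k) + V)/9 = -(4 + V + k)/9 = -4/9 - V/9 - k/9)
A(h) = (-7/9 + h)² (A(h) = (h + (-4/9 - ⅑*3 - ⅑*0))² = (h + (-4/9 - ⅓ + 0))² = (h - 7/9)² = (-7/9 + h)²)
(A(g) + C(-11, 13))*(-141) = ((-7 + 9*(-6))²/81 + 8)*(-141) = ((-7 - 54)²/81 + 8)*(-141) = ((1/81)*(-61)² + 8)*(-141) = ((1/81)*3721 + 8)*(-141) = (3721/81 + 8)*(-141) = (4369/81)*(-141) = -205343/27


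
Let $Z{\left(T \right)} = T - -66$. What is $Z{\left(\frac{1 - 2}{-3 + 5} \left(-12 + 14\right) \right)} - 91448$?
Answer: $-91383$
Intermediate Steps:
$Z{\left(T \right)} = 66 + T$ ($Z{\left(T \right)} = T + 66 = 66 + T$)
$Z{\left(\frac{1 - 2}{-3 + 5} \left(-12 + 14\right) \right)} - 91448 = \left(66 + \frac{1 - 2}{-3 + 5} \left(-12 + 14\right)\right) - 91448 = \left(66 + - \frac{1}{2} \cdot 2\right) - 91448 = \left(66 + \left(-1\right) \frac{1}{2} \cdot 2\right) - 91448 = \left(66 - 1\right) - 91448 = 65 - 91448 = -91383$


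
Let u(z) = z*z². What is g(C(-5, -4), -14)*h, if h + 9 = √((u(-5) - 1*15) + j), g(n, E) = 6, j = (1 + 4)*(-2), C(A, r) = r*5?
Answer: -54 + 30*I*√6 ≈ -54.0 + 73.485*I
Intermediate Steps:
C(A, r) = 5*r
j = -10 (j = 5*(-2) = -10)
u(z) = z³
h = -9 + 5*I*√6 (h = -9 + √(((-5)³ - 1*15) - 10) = -9 + √((-125 - 15) - 10) = -9 + √(-140 - 10) = -9 + √(-150) = -9 + 5*I*√6 ≈ -9.0 + 12.247*I)
g(C(-5, -4), -14)*h = 6*(-9 + 5*I*√6) = -54 + 30*I*√6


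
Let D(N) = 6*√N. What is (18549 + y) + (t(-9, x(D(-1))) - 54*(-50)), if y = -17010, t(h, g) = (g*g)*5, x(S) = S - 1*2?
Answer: 4079 - 120*I ≈ 4079.0 - 120.0*I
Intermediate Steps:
x(S) = -2 + S (x(S) = S - 2 = -2 + S)
t(h, g) = 5*g² (t(h, g) = g²*5 = 5*g²)
(18549 + y) + (t(-9, x(D(-1))) - 54*(-50)) = (18549 - 17010) + (5*(-2 + 6*√(-1))² - 54*(-50)) = 1539 + (5*(-2 + 6*I)² + 2700) = 1539 + (2700 + 5*(-2 + 6*I)²) = 4239 + 5*(-2 + 6*I)²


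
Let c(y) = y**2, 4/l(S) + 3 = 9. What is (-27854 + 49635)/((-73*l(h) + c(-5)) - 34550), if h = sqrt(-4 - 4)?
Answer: -65343/103721 ≈ -0.62999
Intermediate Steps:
h = 2*I*sqrt(2) (h = sqrt(-8) = 2*I*sqrt(2) ≈ 2.8284*I)
l(S) = 2/3 (l(S) = 4/(-3 + 9) = 4/6 = 4*(1/6) = 2/3)
(-27854 + 49635)/((-73*l(h) + c(-5)) - 34550) = (-27854 + 49635)/((-73*2/3 + (-5)**2) - 34550) = 21781/((-146/3 + 25) - 34550) = 21781/(-71/3 - 34550) = 21781/(-103721/3) = 21781*(-3/103721) = -65343/103721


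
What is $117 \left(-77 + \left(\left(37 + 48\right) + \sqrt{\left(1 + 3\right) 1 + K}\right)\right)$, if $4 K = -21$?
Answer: $936 + \frac{117 i \sqrt{5}}{2} \approx 936.0 + 130.81 i$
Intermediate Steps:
$K = - \frac{21}{4}$ ($K = \frac{1}{4} \left(-21\right) = - \frac{21}{4} \approx -5.25$)
$117 \left(-77 + \left(\left(37 + 48\right) + \sqrt{\left(1 + 3\right) 1 + K}\right)\right) = 117 \left(-77 + \left(\left(37 + 48\right) + \sqrt{\left(1 + 3\right) 1 - \frac{21}{4}}\right)\right) = 117 \left(-77 + \left(85 + \sqrt{4 \cdot 1 - \frac{21}{4}}\right)\right) = 117 \left(-77 + \left(85 + \sqrt{4 - \frac{21}{4}}\right)\right) = 117 \left(-77 + \left(85 + \sqrt{- \frac{5}{4}}\right)\right) = 117 \left(-77 + \left(85 + \frac{i \sqrt{5}}{2}\right)\right) = 117 \left(8 + \frac{i \sqrt{5}}{2}\right) = 936 + \frac{117 i \sqrt{5}}{2}$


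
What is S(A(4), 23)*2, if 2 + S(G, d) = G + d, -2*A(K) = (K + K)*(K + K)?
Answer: -22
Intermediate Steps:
A(K) = -2*K² (A(K) = -(K + K)*(K + K)/2 = -2*K*2*K/2 = -2*K²)
S(G, d) = -2 + G + d (S(G, d) = -2 + (G + d) = -2 + G + d)
S(A(4), 23)*2 = (-2 - 2*4² + 23)*2 = (-2 - 2*16 + 23)*2 = (-2 - 32 + 23)*2 = -11*2 = -22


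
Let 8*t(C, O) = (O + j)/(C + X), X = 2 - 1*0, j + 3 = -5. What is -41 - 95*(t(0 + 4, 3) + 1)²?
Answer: -270119/2304 ≈ -117.24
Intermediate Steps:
j = -8 (j = -3 - 5 = -8)
X = 2 (X = 2 + 0 = 2)
t(C, O) = (-8 + O)/(8*(2 + C)) (t(C, O) = ((O - 8)/(C + 2))/8 = ((-8 + O)/(2 + C))/8 = (-8 + O)/(8*(2 + C)))
-41 - 95*(t(0 + 4, 3) + 1)² = -41 - 95*((-8 + 3)/(8*(2 + (0 + 4))) + 1)² = -41 - 95*((⅛)*(-5)/(2 + 4) + 1)² = -41 - 95*((⅛)*(-5)/6 + 1)² = -41 - 95*((⅛)*(⅙)*(-5) + 1)² = -41 - 95*(-5/48 + 1)² = -41 - 95*(43/48)² = -41 - 95*1849/2304 = -41 - 175655/2304 = -270119/2304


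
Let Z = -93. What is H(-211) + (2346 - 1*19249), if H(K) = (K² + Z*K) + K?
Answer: 47030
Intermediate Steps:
H(K) = K² - 92*K (H(K) = (K² - 93*K) + K = K² - 92*K)
H(-211) + (2346 - 1*19249) = -211*(-92 - 211) + (2346 - 1*19249) = -211*(-303) + (2346 - 19249) = 63933 - 16903 = 47030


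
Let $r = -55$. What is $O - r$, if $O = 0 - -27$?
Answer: $82$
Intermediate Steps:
$O = 27$ ($O = 0 + 27 = 27$)
$O - r = 27 - -55 = 27 + 55 = 82$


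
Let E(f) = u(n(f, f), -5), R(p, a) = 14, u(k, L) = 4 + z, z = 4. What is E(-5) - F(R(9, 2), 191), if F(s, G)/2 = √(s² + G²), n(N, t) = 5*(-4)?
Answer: 8 - 2*√36677 ≈ -375.02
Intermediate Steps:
n(N, t) = -20
u(k, L) = 8 (u(k, L) = 4 + 4 = 8)
E(f) = 8
F(s, G) = 2*√(G² + s²) (F(s, G) = 2*√(s² + G²) = 2*√(G² + s²))
E(-5) - F(R(9, 2), 191) = 8 - 2*√(191² + 14²) = 8 - 2*√(36481 + 196) = 8 - 2*√36677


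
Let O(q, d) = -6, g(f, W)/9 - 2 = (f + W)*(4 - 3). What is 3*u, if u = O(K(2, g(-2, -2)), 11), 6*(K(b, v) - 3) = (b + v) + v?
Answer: -18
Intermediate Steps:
g(f, W) = 18 + 9*W + 9*f (g(f, W) = 18 + 9*((f + W)*(4 - 3)) = 18 + 9*((W + f)*1) = 18 + 9*(W + f) = 18 + (9*W + 9*f) = 18 + 9*W + 9*f)
K(b, v) = 3 + v/3 + b/6 (K(b, v) = 3 + ((b + v) + v)/6 = 3 + (b + 2*v)/6 = 3 + (v/3 + b/6) = 3 + v/3 + b/6)
u = -6
3*u = 3*(-6) = -18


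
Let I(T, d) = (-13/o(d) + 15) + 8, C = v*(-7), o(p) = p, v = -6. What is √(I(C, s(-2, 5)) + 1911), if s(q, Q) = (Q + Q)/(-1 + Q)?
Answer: 2*√12055/5 ≈ 43.918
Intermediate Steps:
s(q, Q) = 2*Q/(-1 + Q) (s(q, Q) = (2*Q)/(-1 + Q) = 2*Q/(-1 + Q))
C = 42 (C = -6*(-7) = 42)
I(T, d) = 23 - 13/d (I(T, d) = (-13/d + 15) + 8 = (15 - 13/d) + 8 = 23 - 13/d)
√(I(C, s(-2, 5)) + 1911) = √((23 - 13/(2*5/(-1 + 5))) + 1911) = √((23 - 13/(2*5/4)) + 1911) = √((23 - 13/(2*5*(¼))) + 1911) = √((23 - 13/5/2) + 1911) = √((23 - 13*⅖) + 1911) = √((23 - 26/5) + 1911) = √(89/5 + 1911) = √(9644/5) = 2*√12055/5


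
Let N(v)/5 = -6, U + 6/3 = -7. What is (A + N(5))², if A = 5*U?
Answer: 5625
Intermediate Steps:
U = -9 (U = -2 - 7 = -9)
N(v) = -30 (N(v) = 5*(-6) = -30)
A = -45 (A = 5*(-9) = -45)
(A + N(5))² = (-45 - 30)² = (-75)² = 5625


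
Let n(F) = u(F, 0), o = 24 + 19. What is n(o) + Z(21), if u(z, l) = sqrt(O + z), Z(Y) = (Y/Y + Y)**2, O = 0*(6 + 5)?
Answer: 484 + sqrt(43) ≈ 490.56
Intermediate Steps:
O = 0 (O = 0*11 = 0)
o = 43
Z(Y) = (1 + Y)**2
u(z, l) = sqrt(z) (u(z, l) = sqrt(0 + z) = sqrt(z))
n(F) = sqrt(F)
n(o) + Z(21) = sqrt(43) + (1 + 21)**2 = sqrt(43) + 22**2 = sqrt(43) + 484 = 484 + sqrt(43)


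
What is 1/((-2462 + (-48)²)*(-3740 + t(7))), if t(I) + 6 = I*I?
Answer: 1/584126 ≈ 1.7120e-6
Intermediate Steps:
t(I) = -6 + I² (t(I) = -6 + I*I = -6 + I²)
1/((-2462 + (-48)²)*(-3740 + t(7))) = 1/((-2462 + (-48)²)*(-3740 + (-6 + 7²))) = 1/((-2462 + 2304)*(-3740 + (-6 + 49))) = 1/(-158*(-3740 + 43)) = 1/(-158*(-3697)) = 1/584126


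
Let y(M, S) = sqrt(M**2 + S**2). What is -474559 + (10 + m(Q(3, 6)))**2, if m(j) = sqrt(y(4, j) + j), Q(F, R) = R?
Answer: -474559 + (10 + sqrt(2)*sqrt(3 + sqrt(13)))**2 ≈ -4.7437e+5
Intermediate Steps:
m(j) = sqrt(j + sqrt(16 + j**2)) (m(j) = sqrt(sqrt(4**2 + j**2) + j) = sqrt(sqrt(16 + j**2) + j) = sqrt(j + sqrt(16 + j**2)))
-474559 + (10 + m(Q(3, 6)))**2 = -474559 + (10 + sqrt(6 + sqrt(16 + 6**2)))**2 = -474559 + (10 + sqrt(6 + sqrt(16 + 36)))**2 = -474559 + (10 + sqrt(6 + sqrt(52)))**2 = -474559 + (10 + sqrt(6 + 2*sqrt(13)))**2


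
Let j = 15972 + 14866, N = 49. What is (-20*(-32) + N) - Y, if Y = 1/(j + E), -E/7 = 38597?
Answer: 164905950/239341 ≈ 689.00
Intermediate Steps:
E = -270179 (E = -7*38597 = -270179)
j = 30838
Y = -1/239341 (Y = 1/(30838 - 270179) = 1/(-239341) = -1/239341 ≈ -4.1781e-6)
(-20*(-32) + N) - Y = (-20*(-32) + 49) - 1*(-1/239341) = (640 + 49) + 1/239341 = 689 + 1/239341 = 164905950/239341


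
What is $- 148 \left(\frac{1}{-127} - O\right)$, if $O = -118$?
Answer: $- \frac{2217780}{127} \approx -17463.0$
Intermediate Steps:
$- 148 \left(\frac{1}{-127} - O\right) = - 148 \left(\frac{1}{-127} - -118\right) = - 148 \left(- \frac{1}{127} + 118\right) = - \frac{148 \cdot 14985}{127} = \left(-1\right) \frac{2217780}{127} = - \frac{2217780}{127}$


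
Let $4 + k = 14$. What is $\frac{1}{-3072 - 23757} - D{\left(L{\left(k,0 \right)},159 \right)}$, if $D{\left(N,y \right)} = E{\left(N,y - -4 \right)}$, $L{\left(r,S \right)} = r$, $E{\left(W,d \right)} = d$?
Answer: $- \frac{4373128}{26829} \approx -163.0$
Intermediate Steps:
$k = 10$ ($k = -4 + 14 = 10$)
$D{\left(N,y \right)} = 4 + y$ ($D{\left(N,y \right)} = y - -4 = y + 4 = 4 + y$)
$\frac{1}{-3072 - 23757} - D{\left(L{\left(k,0 \right)},159 \right)} = \frac{1}{-3072 - 23757} - \left(4 + 159\right) = \frac{1}{-26829} - 163 = - \frac{1}{26829} - 163 = - \frac{4373128}{26829}$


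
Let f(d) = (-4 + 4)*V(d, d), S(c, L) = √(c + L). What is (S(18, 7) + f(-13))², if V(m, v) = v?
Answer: 25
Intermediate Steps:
S(c, L) = √(L + c)
f(d) = 0 (f(d) = (-4 + 4)*d = 0*d = 0)
(S(18, 7) + f(-13))² = (√(7 + 18) + 0)² = (√25 + 0)² = (5 + 0)² = 5² = 25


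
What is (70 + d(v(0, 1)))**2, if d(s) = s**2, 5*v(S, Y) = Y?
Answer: 3066001/625 ≈ 4905.6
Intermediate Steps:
v(S, Y) = Y/5
(70 + d(v(0, 1)))**2 = (70 + ((1/5)*1)**2)**2 = (70 + (1/5)**2)**2 = (70 + 1/25)**2 = (1751/25)**2 = 3066001/625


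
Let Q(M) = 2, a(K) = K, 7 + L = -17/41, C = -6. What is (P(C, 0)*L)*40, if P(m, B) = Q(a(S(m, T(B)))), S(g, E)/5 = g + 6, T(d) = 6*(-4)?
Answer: -24320/41 ≈ -593.17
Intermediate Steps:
T(d) = -24
L = -304/41 (L = -7 - 17/41 = -304/41 ≈ -7.4146)
S(g, E) = 30 + 5*g (S(g, E) = 5*(g + 6) = 5*(6 + g) = 30 + 5*g)
P(m, B) = 2
(P(C, 0)*L)*40 = (2*(-304/41))*40 = -608/41*40 = -24320/41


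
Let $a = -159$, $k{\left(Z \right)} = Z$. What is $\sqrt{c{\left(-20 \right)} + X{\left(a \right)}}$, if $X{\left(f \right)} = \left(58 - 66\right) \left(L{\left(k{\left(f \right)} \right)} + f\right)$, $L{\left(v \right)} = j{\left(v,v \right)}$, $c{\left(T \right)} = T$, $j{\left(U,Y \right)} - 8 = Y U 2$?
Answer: $6 i \sqrt{11203} \approx 635.07 i$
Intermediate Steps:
$j{\left(U,Y \right)} = 8 + 2 U Y$ ($j{\left(U,Y \right)} = 8 + Y U 2 = 8 + U Y 2 = 8 + 2 U Y$)
$L{\left(v \right)} = 8 + 2 v^{2}$ ($L{\left(v \right)} = 8 + 2 v v = 8 + 2 v^{2}$)
$X{\left(f \right)} = -64 - 16 f^{2} - 8 f$ ($X{\left(f \right)} = \left(58 - 66\right) \left(\left(8 + 2 f^{2}\right) + f\right) = - 8 \left(8 + f + 2 f^{2}\right) = -64 - 16 f^{2} - 8 f$)
$\sqrt{c{\left(-20 \right)} + X{\left(a \right)}} = \sqrt{-20 - \left(-1208 + 404496\right)} = \sqrt{-20 - 403288} = \sqrt{-403308} = 6 i \sqrt{11203}$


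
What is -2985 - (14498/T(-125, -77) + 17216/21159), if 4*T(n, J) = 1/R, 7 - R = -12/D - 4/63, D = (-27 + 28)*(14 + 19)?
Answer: -21412195067/49371 ≈ -4.3370e+5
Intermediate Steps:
D = 33 (D = 1*33 = 33)
R = 5147/693 (R = 7 - (-12/33 - 4/63) = 7 - (-12*1/33 - 4*1/63) = 7 - (-4/11 - 4/63) = 7 - 1*(-296/693) = 7 + 296/693 = 5147/693 ≈ 7.4271)
T(n, J) = 693/20588 (T(n, J) = 1/(4*(5147/693)) = (¼)*(693/5147) = 693/20588)
-2985 - (14498/T(-125, -77) + 17216/21159) = -2985 - (14498/(693/20588) + 17216/21159) = -2985 - (14498*(20588/693) + 17216*(1/21159)) = -2985 - (27134984/63 + 17216/21159) = -2985 - 1*21264822632/49371 = -2985 - 21264822632/49371 = -21412195067/49371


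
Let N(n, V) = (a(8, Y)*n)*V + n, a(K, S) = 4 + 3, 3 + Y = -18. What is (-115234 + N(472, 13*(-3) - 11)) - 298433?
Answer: -578395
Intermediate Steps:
Y = -21 (Y = -3 - 18 = -21)
a(K, S) = 7
N(n, V) = n + 7*V*n (N(n, V) = (7*n)*V + n = 7*V*n + n = n + 7*V*n)
(-115234 + N(472, 13*(-3) - 11)) - 298433 = (-115234 + 472*(1 + 7*(13*(-3) - 11))) - 298433 = (-115234 + 472*(1 + 7*(-39 - 11))) - 298433 = (-115234 + 472*(1 + 7*(-50))) - 298433 = (-115234 + 472*(1 - 350)) - 298433 = (-115234 + 472*(-349)) - 298433 = (-115234 - 164728) - 298433 = -279962 - 298433 = -578395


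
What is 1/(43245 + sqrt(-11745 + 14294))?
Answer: 43245/1870127476 - sqrt(2549)/1870127476 ≈ 2.3097e-5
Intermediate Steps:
1/(43245 + sqrt(-11745 + 14294)) = 1/(43245 + sqrt(2549))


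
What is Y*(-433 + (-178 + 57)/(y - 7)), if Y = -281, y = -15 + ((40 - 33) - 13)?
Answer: 3372843/28 ≈ 1.2046e+5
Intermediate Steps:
y = -21 (y = -15 + (7 - 13) = -15 - 6 = -21)
Y*(-433 + (-178 + 57)/(y - 7)) = -281*(-433 + (-178 + 57)/(-21 - 7)) = -281*(-433 - 121/(-28)) = -281*(-433 - 121*(-1/28)) = -281*(-433 + 121/28) = -281*(-12003/28) = 3372843/28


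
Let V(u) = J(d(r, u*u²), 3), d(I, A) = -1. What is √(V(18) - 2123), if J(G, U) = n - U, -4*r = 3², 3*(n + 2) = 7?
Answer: I*√19131/3 ≈ 46.105*I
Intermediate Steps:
n = ⅓ (n = -2 + (⅓)*7 = -2 + 7/3 = ⅓ ≈ 0.33333)
r = -9/4 (r = -¼*3² = -¼*9 = -9/4 ≈ -2.2500)
J(G, U) = ⅓ - U
V(u) = -8/3 (V(u) = ⅓ - 1*3 = ⅓ - 3 = -8/3)
√(V(18) - 2123) = √(-8/3 - 2123) = √(-6377/3) = I*√19131/3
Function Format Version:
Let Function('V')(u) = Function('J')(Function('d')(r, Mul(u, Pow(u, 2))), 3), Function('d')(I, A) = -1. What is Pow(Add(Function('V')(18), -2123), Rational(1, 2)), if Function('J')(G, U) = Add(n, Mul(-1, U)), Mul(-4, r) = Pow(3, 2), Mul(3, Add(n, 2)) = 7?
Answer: Mul(Rational(1, 3), I, Pow(19131, Rational(1, 2))) ≈ Mul(46.105, I)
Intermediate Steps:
n = Rational(1, 3) (n = Add(-2, Mul(Rational(1, 3), 7)) = Add(-2, Rational(7, 3)) = Rational(1, 3) ≈ 0.33333)
r = Rational(-9, 4) (r = Mul(Rational(-1, 4), Pow(3, 2)) = Mul(Rational(-1, 4), 9) = Rational(-9, 4) ≈ -2.2500)
Function('J')(G, U) = Add(Rational(1, 3), Mul(-1, U))
Function('V')(u) = Rational(-8, 3) (Function('V')(u) = Add(Rational(1, 3), Mul(-1, 3)) = Add(Rational(1, 3), -3) = Rational(-8, 3))
Pow(Add(Function('V')(18), -2123), Rational(1, 2)) = Pow(Add(Rational(-8, 3), -2123), Rational(1, 2)) = Pow(Rational(-6377, 3), Rational(1, 2)) = Mul(Rational(1, 3), I, Pow(19131, Rational(1, 2)))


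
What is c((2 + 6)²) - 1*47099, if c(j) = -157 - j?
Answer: -47320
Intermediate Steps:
c((2 + 6)²) - 1*47099 = (-157 - (2 + 6)²) - 1*47099 = (-157 - 1*8²) - 47099 = (-157 - 1*64) - 47099 = (-157 - 64) - 47099 = -221 - 47099 = -47320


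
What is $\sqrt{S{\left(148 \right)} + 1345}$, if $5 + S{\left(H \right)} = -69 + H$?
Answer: $\sqrt{1419} \approx 37.67$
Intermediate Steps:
$S{\left(H \right)} = -74 + H$ ($S{\left(H \right)} = -5 + \left(-69 + H\right) = -74 + H$)
$\sqrt{S{\left(148 \right)} + 1345} = \sqrt{\left(-74 + 148\right) + 1345} = \sqrt{74 + 1345} = \sqrt{1419}$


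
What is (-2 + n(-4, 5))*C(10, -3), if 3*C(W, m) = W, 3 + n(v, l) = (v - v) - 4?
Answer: -30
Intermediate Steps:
n(v, l) = -7 (n(v, l) = -3 + ((v - v) - 4) = -3 + (0 - 4) = -3 - 4 = -7)
C(W, m) = W/3
(-2 + n(-4, 5))*C(10, -3) = (-2 - 7)*((⅓)*10) = -9*10/3 = -30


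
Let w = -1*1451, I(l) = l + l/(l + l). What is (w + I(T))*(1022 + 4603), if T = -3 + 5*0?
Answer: -16351875/2 ≈ -8.1759e+6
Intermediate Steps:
T = -3 (T = -3 + 0 = -3)
I(l) = ½ + l (I(l) = l + l/((2*l)) = l + l*(1/(2*l)) = l + ½ = ½ + l)
w = -1451
(w + I(T))*(1022 + 4603) = (-1451 + (½ - 3))*(1022 + 4603) = (-1451 - 5/2)*5625 = -2907/2*5625 = -16351875/2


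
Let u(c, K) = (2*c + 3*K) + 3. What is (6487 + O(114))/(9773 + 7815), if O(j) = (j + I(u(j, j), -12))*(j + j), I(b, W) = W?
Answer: 29743/17588 ≈ 1.6911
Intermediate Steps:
u(c, K) = 3 + 2*c + 3*K
O(j) = 2*j*(-12 + j) (O(j) = (j - 12)*(j + j) = (-12 + j)*(2*j) = 2*j*(-12 + j))
(6487 + O(114))/(9773 + 7815) = (6487 + 2*114*(-12 + 114))/(9773 + 7815) = (6487 + 2*114*102)/17588 = (6487 + 23256)*(1/17588) = 29743*(1/17588) = 29743/17588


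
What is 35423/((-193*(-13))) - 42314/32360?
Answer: 520061227/40595620 ≈ 12.811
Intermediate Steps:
35423/((-193*(-13))) - 42314/32360 = 35423/2509 - 42314*1/32360 = 35423*(1/2509) - 21157/16180 = 35423/2509 - 21157/16180 = 520061227/40595620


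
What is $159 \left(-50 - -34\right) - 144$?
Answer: $-2688$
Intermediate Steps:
$159 \left(-50 - -34\right) - 144 = 159 \left(-50 + 34\right) - 144 = 159 \left(-16\right) - 144 = -2544 - 144 = -2688$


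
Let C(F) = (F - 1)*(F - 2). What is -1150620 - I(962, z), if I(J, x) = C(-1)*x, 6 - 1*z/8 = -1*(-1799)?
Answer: -1064556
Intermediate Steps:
C(F) = (-1 + F)*(-2 + F)
z = -14344 (z = 48 - (-8)*(-1799) = 48 - 8*1799 = 48 - 14392 = -14344)
I(J, x) = 6*x (I(J, x) = (2 + (-1)² - 3*(-1))*x = (2 + 1 + 3)*x = 6*x)
-1150620 - I(962, z) = -1150620 - 6*(-14344) = -1150620 - 1*(-86064) = -1150620 + 86064 = -1064556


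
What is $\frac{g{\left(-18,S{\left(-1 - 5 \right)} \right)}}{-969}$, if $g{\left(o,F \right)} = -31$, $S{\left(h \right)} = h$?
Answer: $\frac{31}{969} \approx 0.031992$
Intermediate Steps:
$\frac{g{\left(-18,S{\left(-1 - 5 \right)} \right)}}{-969} = - \frac{31}{-969} = \left(-31\right) \left(- \frac{1}{969}\right) = \frac{31}{969}$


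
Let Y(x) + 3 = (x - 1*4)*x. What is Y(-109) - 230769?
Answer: -218455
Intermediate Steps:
Y(x) = -3 + x*(-4 + x) (Y(x) = -3 + (x - 1*4)*x = -3 + (x - 4)*x = -3 + (-4 + x)*x = -3 + x*(-4 + x))
Y(-109) - 230769 = (-3 + (-109)² - 4*(-109)) - 230769 = (-3 + 11881 + 436) - 230769 = 12314 - 230769 = -218455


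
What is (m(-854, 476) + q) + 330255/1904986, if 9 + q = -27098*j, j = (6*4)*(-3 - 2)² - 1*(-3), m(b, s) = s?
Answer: -31126760349967/1904986 ≈ -1.6340e+7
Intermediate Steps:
j = 603 (j = 24*(-5)² + 3 = 24*25 + 3 = 600 + 3 = 603)
q = -16340103 (q = -9 - 27098*603 = -9 - 16340094 = -16340103)
(m(-854, 476) + q) + 330255/1904986 = (476 - 16340103) + 330255/1904986 = -16339627 + 330255*(1/1904986) = -16339627 + 330255/1904986 = -31126760349967/1904986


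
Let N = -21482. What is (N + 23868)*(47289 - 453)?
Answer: 111750696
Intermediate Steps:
(N + 23868)*(47289 - 453) = (-21482 + 23868)*(47289 - 453) = 2386*46836 = 111750696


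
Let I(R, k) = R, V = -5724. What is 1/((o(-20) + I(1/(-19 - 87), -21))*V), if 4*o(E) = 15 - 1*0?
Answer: -1/21411 ≈ -4.6705e-5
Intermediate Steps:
o(E) = 15/4 (o(E) = (15 - 1*0)/4 = (15 + 0)/4 = (¼)*15 = 15/4)
1/((o(-20) + I(1/(-19 - 87), -21))*V) = 1/((15/4 + 1/(-19 - 87))*(-5724)) = -1/5724/(15/4 + 1/(-106)) = -1/5724/(15/4 - 1/106) = -1/5724/(793/212) = (212/793)*(-1/5724) = -1/21411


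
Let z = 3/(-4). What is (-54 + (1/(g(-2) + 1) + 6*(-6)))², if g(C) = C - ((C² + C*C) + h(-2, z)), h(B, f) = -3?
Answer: 292681/36 ≈ 8130.0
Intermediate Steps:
z = -¾ (z = 3*(-¼) = -¾ ≈ -0.75000)
g(C) = 3 + C - 2*C² (g(C) = C - ((C² + C*C) - 3) = C - ((C² + C²) - 3) = C - (2*C² - 3) = C - (-3 + 2*C²) = C + (3 - 2*C²) = 3 + C - 2*C²)
(-54 + (1/(g(-2) + 1) + 6*(-6)))² = (-54 + (1/((3 - 2 - 2*(-2)²) + 1) + 6*(-6)))² = (-54 + (1/((3 - 2 - 2*4) + 1) - 36))² = (-54 + (1/((3 - 2 - 8) + 1) - 36))² = (-54 + (1/(-7 + 1) - 36))² = (-54 + (1/(-6) - 36))² = (-54 + (-⅙ - 36))² = (-54 - 217/6)² = (-541/6)² = 292681/36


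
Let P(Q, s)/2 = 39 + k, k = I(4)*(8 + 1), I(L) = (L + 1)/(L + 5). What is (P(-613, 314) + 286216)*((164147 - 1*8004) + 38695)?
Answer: 55782898752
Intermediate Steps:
I(L) = (1 + L)/(5 + L)
k = 5 (k = ((1 + 4)/(5 + 4))*(8 + 1) = (5/9)*9 = 5)
P(Q, s) = 88 (P(Q, s) = 2*(39 + 5) = 2*44 = 88)
(P(-613, 314) + 286216)*((164147 - 1*8004) + 38695) = (88 + 286216)*((164147 - 1*8004) + 38695) = 286304*((164147 - 8004) + 38695) = 286304*(156143 + 38695) = 286304*194838 = 55782898752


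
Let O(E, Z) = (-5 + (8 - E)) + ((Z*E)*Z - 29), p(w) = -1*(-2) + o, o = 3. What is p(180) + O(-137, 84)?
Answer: -966556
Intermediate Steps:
p(w) = 5 (p(w) = -1*(-2) + 3 = 2 + 3 = 5)
O(E, Z) = -26 - E + E*Z**2 (O(E, Z) = (3 - E) + ((E*Z)*Z - 29) = (3 - E) + (E*Z**2 - 29) = (3 - E) + (-29 + E*Z**2) = -26 - E + E*Z**2)
p(180) + O(-137, 84) = 5 + (-26 - 1*(-137) - 137*84**2) = 5 + (-26 + 137 - 137*7056) = 5 + (-26 + 137 - 966672) = 5 - 966561 = -966556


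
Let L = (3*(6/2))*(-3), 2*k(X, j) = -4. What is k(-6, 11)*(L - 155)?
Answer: 364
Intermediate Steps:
k(X, j) = -2 (k(X, j) = (1/2)*(-4) = -2)
L = -27 (L = (3*(6*(1/2)))*(-3) = (3*3)*(-3) = 9*(-3) = -27)
k(-6, 11)*(L - 155) = -2*(-27 - 155) = -2*(-182) = 364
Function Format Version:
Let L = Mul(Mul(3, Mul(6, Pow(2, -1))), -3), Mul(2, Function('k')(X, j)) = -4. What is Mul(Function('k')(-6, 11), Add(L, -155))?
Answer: 364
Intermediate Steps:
Function('k')(X, j) = -2 (Function('k')(X, j) = Mul(Rational(1, 2), -4) = -2)
L = -27 (L = Mul(Mul(3, Mul(6, Rational(1, 2))), -3) = Mul(Mul(3, 3), -3) = Mul(9, -3) = -27)
Mul(Function('k')(-6, 11), Add(L, -155)) = Mul(-2, Add(-27, -155)) = Mul(-2, -182) = 364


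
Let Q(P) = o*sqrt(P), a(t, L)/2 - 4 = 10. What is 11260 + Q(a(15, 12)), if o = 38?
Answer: 11260 + 76*sqrt(7) ≈ 11461.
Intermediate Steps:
a(t, L) = 28 (a(t, L) = 8 + 2*10 = 8 + 20 = 28)
Q(P) = 38*sqrt(P)
11260 + Q(a(15, 12)) = 11260 + 38*sqrt(28) = 11260 + 38*(2*sqrt(7)) = 11260 + 76*sqrt(7)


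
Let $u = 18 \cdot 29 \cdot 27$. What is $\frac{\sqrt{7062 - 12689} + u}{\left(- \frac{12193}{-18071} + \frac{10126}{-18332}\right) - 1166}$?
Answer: $- \frac{2334513049884}{193114556911} - \frac{165638786 i \sqrt{5627}}{193114556911} \approx -12.089 - 0.064341 i$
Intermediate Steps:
$u = 14094$ ($u = 522 \cdot 27 = 14094$)
$\frac{\sqrt{7062 - 12689} + u}{\left(- \frac{12193}{-18071} + \frac{10126}{-18332}\right) - 1166} = \frac{\sqrt{7062 - 12689} + 14094}{\left(- \frac{12193}{-18071} + \frac{10126}{-18332}\right) - 1166} = \frac{\sqrt{-5627} + 14094}{\left(\left(-12193\right) \left(- \frac{1}{18071}\right) + 10126 \left(- \frac{1}{18332}\right)\right) - 1166} = \frac{i \sqrt{5627} + 14094}{\left(\frac{12193}{18071} - \frac{5063}{9166}\right) - 1166} = \frac{14094 + i \sqrt{5627}}{\frac{20267565}{165638786} - 1166} = \frac{14094 + i \sqrt{5627}}{- \frac{193114556911}{165638786}} = \left(14094 + i \sqrt{5627}\right) \left(- \frac{165638786}{193114556911}\right) = - \frac{2334513049884}{193114556911} - \frac{165638786 i \sqrt{5627}}{193114556911}$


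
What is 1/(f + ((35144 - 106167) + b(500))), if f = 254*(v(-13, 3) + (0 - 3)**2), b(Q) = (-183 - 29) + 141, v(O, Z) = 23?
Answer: -1/62966 ≈ -1.5882e-5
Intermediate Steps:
b(Q) = -71 (b(Q) = -212 + 141 = -71)
f = 8128 (f = 254*(23 + (0 - 3)**2) = 254*(23 + (-3)**2) = 254*(23 + 9) = 254*32 = 8128)
1/(f + ((35144 - 106167) + b(500))) = 1/(8128 + ((35144 - 106167) - 71)) = 1/(8128 + (-71023 - 71)) = 1/(8128 - 71094) = 1/(-62966) = -1/62966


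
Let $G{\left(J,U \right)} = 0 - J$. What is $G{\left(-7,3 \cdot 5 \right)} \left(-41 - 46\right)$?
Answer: $-609$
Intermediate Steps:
$G{\left(J,U \right)} = - J$
$G{\left(-7,3 \cdot 5 \right)} \left(-41 - 46\right) = \left(-1\right) \left(-7\right) \left(-41 - 46\right) = 7 \left(-87\right) = -609$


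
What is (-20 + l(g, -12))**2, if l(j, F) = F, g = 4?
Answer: 1024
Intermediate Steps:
(-20 + l(g, -12))**2 = (-20 - 12)**2 = (-32)**2 = 1024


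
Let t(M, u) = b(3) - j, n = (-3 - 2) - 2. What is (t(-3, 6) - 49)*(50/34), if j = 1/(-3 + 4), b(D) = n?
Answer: -1425/17 ≈ -83.823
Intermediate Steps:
n = -7 (n = -5 - 2 = -7)
b(D) = -7
j = 1 (j = 1/1 = 1)
t(M, u) = -8 (t(M, u) = -7 - 1*1 = -7 - 1 = -8)
(t(-3, 6) - 49)*(50/34) = (-8 - 49)*(50/34) = -2850/34 = -57*25/17 = -1425/17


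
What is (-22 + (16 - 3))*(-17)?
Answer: 153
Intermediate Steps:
(-22 + (16 - 3))*(-17) = (-22 + 13)*(-17) = -9*(-17) = 153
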